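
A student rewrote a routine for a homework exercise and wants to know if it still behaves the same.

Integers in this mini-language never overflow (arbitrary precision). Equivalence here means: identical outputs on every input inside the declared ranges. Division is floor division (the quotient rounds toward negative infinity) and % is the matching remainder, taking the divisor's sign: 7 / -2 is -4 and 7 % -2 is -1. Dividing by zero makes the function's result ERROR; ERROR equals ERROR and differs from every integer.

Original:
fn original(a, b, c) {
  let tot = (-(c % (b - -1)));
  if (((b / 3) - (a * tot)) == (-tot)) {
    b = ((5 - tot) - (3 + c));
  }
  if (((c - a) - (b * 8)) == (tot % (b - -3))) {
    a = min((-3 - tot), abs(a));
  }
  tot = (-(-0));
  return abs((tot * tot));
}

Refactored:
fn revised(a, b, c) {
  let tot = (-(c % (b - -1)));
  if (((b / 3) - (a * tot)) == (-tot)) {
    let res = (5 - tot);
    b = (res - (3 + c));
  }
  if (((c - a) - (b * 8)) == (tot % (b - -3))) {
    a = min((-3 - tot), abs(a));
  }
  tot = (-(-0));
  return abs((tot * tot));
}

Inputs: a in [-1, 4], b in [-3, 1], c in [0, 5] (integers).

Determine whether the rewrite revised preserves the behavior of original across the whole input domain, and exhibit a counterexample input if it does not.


Side by side, the visible changes include: statement counts differ; local variable names differ.
Spot check at a=2, b=0, c=3 — original: tot=0, then (((b / 3) - (a * tot)) == (-tot)) is true, then b=-1, then (((c - a) - (b * 8)) == (tot % (b - -3))) is false, then tot=0, then returns 0. revised: tot=0, then (((b / 3) - (a * tot)) == (-tot)) is true, then res=5, then b=-1, then (((c - a) - (b * 8)) == (tot % (b - -3))) is false, then tot=0, then returns 0. Both give 0.
Across all 180 domain points the two functions coincide.
verdict: equivalent


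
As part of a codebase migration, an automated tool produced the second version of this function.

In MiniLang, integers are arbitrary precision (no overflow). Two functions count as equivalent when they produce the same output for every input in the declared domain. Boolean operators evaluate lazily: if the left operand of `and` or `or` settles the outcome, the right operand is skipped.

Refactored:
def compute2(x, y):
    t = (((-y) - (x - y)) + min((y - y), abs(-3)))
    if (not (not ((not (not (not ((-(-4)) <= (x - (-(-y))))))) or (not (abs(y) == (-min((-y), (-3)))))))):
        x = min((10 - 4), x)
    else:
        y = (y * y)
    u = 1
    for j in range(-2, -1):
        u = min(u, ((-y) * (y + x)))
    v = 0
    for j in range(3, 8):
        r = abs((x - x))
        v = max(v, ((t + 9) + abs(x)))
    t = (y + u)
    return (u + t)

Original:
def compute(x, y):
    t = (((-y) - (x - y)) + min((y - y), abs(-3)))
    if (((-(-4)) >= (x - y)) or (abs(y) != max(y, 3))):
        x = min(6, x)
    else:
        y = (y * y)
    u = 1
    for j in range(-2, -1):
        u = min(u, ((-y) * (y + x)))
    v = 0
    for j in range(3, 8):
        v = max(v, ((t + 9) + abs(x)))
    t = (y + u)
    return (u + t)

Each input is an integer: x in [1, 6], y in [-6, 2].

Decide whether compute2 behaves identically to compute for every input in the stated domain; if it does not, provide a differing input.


On input x=1, y=-3, compute returns -15 while compute2 returns -171.
verdict: not equivalent; witness: x=1, y=-3


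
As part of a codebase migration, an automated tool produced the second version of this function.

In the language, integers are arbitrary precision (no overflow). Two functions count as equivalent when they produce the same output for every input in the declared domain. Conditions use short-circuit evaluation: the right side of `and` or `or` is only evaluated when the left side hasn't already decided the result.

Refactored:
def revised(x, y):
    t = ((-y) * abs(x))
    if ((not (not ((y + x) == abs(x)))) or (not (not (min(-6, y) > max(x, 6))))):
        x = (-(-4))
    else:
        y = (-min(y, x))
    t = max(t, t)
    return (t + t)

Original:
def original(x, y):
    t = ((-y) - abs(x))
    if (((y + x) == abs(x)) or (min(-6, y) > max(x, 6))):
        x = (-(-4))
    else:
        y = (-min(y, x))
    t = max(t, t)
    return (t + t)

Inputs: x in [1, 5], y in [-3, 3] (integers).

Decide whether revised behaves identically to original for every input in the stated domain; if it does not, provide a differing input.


The rewrite breaks on x=1, y=-3, where the results are 4 and 6.
original: t := 2 | (((y + x) == abs(x)) or (min(-6, y) > max(x, 6))): false | y := 3 | t := 2 | result 4
revised: t := 3 | ((not (not ((y + x) == abs(x)))) or (not (not (min(-6, y) > max(x, 6))))): false | y := 3 | t := 3 | result 6
verdict: not equivalent; witness: x=1, y=-3


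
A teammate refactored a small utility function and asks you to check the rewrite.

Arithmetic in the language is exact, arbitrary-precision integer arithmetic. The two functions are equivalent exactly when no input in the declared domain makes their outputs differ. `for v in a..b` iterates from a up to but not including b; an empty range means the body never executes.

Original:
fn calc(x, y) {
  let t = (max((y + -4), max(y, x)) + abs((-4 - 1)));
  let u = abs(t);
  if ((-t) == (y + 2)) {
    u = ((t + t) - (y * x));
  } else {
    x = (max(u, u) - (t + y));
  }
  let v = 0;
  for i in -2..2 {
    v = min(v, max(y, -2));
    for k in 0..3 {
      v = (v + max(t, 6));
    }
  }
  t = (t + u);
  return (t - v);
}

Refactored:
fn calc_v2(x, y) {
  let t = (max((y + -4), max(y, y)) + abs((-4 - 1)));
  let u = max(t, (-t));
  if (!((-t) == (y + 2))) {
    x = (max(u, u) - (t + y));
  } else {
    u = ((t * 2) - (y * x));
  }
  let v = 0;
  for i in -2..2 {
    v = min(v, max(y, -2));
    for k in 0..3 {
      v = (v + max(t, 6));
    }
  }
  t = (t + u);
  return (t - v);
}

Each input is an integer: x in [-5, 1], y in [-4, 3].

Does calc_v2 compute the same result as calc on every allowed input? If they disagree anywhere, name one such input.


Not equivalent: x=-3, y=-4 separates them (-22 vs -14).
calc: t becomes 2; next u becomes 2; next ((-t) == (y + 2)) evaluates to true; next u becomes -8; next v becomes 0; next at i=-2:; next v becomes -2; next at k=0:; next v becomes 4; next at k=1:; next v becomes 10; next at k=2:; next v becomes 16; next at i=-1:; next v becomes -2; next at k=0:; next v becomes 4; next at k=1:; next v becomes 10; next at k=2:; next v becomes 16; next at i=0:; next v becomes -2; next at k=0:; next v becomes 4; next at k=1:; next v becomes 10; next at k=2:; next v becomes 16; next at i=1:; next v becomes -2; next at k=0:; next v becomes 4; next at k=1:; next v becomes 10; next at k=2:; next v becomes 16; next t becomes -6; next final value -22
calc_v2: t becomes 1; next u becomes 1; next (!((-t) == (y + 2))) evaluates to true; next x becomes 4; next v becomes 0; next at i=-2:; next v becomes -2; next at k=0:; next v becomes 4; next at k=1:; next v becomes 10; next at k=2:; next v becomes 16; next at i=-1:; next v becomes -2; next at k=0:; next v becomes 4; next at k=1:; next v becomes 10; next at k=2:; next v becomes 16; next at i=0:; next v becomes -2; next at k=0:; next v becomes 4; next at k=1:; next v becomes 10; next at k=2:; next v becomes 16; next at i=1:; next v becomes -2; next at k=0:; next v becomes 4; next at k=1:; next v becomes 10; next at k=2:; next v becomes 16; next t becomes 2; next final value -14
verdict: not equivalent; witness: x=-3, y=-4


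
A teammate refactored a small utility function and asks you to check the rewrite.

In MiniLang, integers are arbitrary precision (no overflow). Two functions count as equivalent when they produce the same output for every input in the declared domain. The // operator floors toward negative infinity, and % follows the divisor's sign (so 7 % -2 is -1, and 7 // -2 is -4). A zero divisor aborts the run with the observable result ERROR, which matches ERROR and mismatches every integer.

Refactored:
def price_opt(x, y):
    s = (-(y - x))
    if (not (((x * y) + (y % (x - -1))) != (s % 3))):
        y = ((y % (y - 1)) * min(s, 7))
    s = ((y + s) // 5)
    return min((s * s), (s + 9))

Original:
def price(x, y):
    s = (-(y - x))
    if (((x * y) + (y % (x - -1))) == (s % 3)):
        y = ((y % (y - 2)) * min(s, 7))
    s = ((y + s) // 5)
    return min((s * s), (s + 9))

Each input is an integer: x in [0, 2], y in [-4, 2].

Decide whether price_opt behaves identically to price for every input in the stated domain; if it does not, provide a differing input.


Evaluate both at x=1, y=2.
price: s becomes -1; next (((x * y) + (y % (x - -1))) == (s % 3)) evaluates to true; next hits division by zero so the output is ERROR
price_opt: s becomes -1; next (not (((x * y) + (y % (x - -1))) != (s % 3))) evaluates to true; next y becomes 0; next s becomes -1; next final value 1
ERROR against 1: the behavior changed.
verdict: not equivalent; witness: x=1, y=2


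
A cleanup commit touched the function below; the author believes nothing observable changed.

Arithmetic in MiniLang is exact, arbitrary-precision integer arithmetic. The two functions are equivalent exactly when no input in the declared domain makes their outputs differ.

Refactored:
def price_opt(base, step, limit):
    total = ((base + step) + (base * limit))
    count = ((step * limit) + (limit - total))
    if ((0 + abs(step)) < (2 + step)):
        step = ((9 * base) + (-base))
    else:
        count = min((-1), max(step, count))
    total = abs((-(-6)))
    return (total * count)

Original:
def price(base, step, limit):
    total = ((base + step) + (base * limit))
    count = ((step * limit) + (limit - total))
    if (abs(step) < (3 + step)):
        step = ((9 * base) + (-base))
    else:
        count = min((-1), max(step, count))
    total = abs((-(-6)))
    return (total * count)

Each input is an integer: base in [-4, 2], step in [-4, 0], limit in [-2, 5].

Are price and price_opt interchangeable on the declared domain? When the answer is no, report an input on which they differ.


The rewrite breaks on base=-4, step=-1, limit=-2, where the results are -18 and -6.
price: total becomes 3; next count becomes -3; next (abs(step) < (3 + step)) evaluates to true; next step becomes -32; next total becomes 6; next final value -18
price_opt: total becomes 3; next count becomes -3; next ((0 + abs(step)) < (2 + step)) evaluates to false; next count becomes -1; next total becomes 6; next final value -6
verdict: not equivalent; witness: base=-4, step=-1, limit=-2


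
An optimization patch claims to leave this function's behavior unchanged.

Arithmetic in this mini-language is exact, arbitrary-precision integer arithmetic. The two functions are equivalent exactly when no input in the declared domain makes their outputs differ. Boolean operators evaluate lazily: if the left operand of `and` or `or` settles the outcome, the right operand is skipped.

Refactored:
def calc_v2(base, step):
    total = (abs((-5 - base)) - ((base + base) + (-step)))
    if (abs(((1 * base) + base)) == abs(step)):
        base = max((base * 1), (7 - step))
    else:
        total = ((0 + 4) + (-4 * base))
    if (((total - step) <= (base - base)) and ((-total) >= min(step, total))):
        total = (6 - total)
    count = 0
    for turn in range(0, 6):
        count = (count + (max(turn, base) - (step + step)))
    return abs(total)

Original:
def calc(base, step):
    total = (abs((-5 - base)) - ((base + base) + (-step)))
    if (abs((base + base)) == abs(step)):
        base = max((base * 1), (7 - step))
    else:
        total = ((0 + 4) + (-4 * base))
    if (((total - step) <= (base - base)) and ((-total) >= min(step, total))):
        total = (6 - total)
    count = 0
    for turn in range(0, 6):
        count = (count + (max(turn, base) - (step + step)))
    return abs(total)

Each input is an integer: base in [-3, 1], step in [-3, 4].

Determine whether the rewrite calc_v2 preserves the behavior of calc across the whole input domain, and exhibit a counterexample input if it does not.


Equivalent — the differences include constant usage differs, and arithmetic usage differs, yet no declared input distinguishes the two.
As a probe, take base=0, step=-3: calc runs total becomes 2; next (abs((base + base)) == abs(step)) evaluates to false; next total becomes 4; next (((total - step) <= (base - base)) and ((-total) >= min(step, total))) evaluates to false; next count becomes 0; next at turn=0:; next count becomes 6; next at turn=1:; next count becomes 13; next at turn=2:; next count becomes 21; next at turn=3:; next count becomes 30; next at turn=4:; next count becomes 40; next at turn=5:; next count becomes 51; next final value 4; calc_v2 runs total becomes 2; next (abs(((1 * base) + base)) == abs(step)) evaluates to false; next total becomes 4; next (((total - step) <= (base - base)) and ((-total) >= min(step, total))) evaluates to false; next count becomes 0; next at turn=0:; next count becomes 6; next at turn=1:; next count becomes 13; next at turn=2:; next count becomes 21; next at turn=3:; next count becomes 30; next at turn=4:; next count becomes 40; next at turn=5:; next count becomes 51; next final value 4; both end at 4.
Every one of the 40 inputs gives matching results.
verdict: equivalent


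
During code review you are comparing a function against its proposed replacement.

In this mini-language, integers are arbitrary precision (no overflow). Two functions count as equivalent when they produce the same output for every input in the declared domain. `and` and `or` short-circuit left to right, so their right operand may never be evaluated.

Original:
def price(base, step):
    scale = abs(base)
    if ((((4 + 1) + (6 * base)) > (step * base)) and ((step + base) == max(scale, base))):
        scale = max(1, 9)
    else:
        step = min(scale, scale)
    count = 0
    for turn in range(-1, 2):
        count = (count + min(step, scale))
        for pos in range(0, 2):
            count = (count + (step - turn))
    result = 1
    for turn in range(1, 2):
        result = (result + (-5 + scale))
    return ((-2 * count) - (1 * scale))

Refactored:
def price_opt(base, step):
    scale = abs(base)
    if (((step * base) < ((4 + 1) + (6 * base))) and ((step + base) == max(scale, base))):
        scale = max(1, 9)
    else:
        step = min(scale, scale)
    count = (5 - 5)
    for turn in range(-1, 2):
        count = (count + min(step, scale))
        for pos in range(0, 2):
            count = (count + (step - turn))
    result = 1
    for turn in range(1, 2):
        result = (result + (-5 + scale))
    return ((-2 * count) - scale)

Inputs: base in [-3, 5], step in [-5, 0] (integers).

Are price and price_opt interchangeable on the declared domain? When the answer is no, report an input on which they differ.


Side by side, the visible changes include: comparison usage differs; arithmetic usage differs; constant usage differs.
One worked example (base=1, step=-3) — price: scale=1, then ((((4 + 1) + (6 * base)) > (step * base)) and ((step + base) == max(scale, base))) is false, then step=1, then count=0, then (turn=-1), then count=1, then (pos=0), then count=3, then (pos=1), then count=5, then (turn=0), then count=6, then (pos=0), then count=7, then (pos=1), then count=8, then (turn=1), then count=9, then (pos=0), then count=9, then (pos=1), then count=9, then result=1, then (turn=1), then result=-3, then returns -19; price_opt: scale=1, then (((step * base) < ((4 + 1) + (6 * base))) and ((step + base) == max(scale, base))) is false, then step=1, then count=0, then (turn=-1), then count=1, then (pos=0), then count=3, then (pos=1), then count=5, then (turn=0), then count=6, then (pos=0), then count=7, then (pos=1), then count=8, then (turn=1), then count=9, then (pos=0), then count=9, then (pos=1), then count=9, then result=1, then (turn=1), then result=-3, then returns -19; agreement on -19.
Checked all 54 inputs in the declared domain: the outputs agree on every one.
verdict: equivalent


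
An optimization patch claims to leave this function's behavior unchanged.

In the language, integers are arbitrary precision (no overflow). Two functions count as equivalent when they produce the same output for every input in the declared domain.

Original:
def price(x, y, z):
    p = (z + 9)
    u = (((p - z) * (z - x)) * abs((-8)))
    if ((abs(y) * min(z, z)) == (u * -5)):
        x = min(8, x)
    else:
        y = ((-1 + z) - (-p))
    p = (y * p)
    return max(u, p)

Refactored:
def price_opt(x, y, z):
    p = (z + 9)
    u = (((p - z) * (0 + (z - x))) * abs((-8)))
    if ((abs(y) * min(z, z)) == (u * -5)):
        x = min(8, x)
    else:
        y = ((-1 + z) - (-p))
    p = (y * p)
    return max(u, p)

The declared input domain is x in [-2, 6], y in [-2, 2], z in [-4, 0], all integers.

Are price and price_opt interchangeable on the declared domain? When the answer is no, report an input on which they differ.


Side by side, the visible changes include: constant usage differs, and arithmetic usage differs.
Spot check at x=3, y=2, z=-4 — price: p := 5 | u := -504 | ((abs(y) * min(z, z)) == (u * -5)): false | y := 0 | p := 0 | result 0. price_opt: p := 5 | u := -504 | ((abs(y) * min(z, z)) == (u * -5)): false | y := 0 | p := 0 | result 0. Both give 0.
Checked all 225 inputs in the declared domain: the outputs agree on every one.
verdict: equivalent


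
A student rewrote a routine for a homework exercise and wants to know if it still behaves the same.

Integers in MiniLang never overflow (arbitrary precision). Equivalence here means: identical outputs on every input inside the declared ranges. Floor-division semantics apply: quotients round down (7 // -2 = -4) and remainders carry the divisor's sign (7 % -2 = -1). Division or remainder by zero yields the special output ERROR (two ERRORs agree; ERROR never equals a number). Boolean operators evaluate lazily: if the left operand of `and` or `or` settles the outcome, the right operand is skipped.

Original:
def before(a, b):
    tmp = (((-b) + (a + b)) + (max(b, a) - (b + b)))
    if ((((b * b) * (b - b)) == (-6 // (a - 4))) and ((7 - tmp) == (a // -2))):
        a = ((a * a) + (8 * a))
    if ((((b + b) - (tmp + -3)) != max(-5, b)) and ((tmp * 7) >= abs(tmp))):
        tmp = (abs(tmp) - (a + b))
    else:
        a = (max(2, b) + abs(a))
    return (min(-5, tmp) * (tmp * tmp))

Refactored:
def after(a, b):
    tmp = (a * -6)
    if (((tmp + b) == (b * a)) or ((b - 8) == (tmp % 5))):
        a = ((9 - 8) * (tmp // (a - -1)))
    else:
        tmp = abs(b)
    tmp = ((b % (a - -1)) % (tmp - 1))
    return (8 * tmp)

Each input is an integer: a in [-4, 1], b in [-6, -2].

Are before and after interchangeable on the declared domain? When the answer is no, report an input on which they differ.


Consider the input a=-4, b=-6.
before: tmp := 4 | ((((b * b) * (b - b)) == (-6 // (a - 4))) and ((7 - tmp) == (a // -2))): false | ((((b + b) - (tmp + -3)) != max(-5, b)) and ((tmp * 7) >= abs(tmp))): true | tmp := 14 | result -980
after: tmp := 24 | (((tmp + b) == (b * a)) or ((b - 8) == (tmp % 5))): false | tmp := 6 | tmp := 0 | result 0
-980 vs 0 — the two versions disagree here.
verdict: not equivalent; witness: a=-4, b=-6


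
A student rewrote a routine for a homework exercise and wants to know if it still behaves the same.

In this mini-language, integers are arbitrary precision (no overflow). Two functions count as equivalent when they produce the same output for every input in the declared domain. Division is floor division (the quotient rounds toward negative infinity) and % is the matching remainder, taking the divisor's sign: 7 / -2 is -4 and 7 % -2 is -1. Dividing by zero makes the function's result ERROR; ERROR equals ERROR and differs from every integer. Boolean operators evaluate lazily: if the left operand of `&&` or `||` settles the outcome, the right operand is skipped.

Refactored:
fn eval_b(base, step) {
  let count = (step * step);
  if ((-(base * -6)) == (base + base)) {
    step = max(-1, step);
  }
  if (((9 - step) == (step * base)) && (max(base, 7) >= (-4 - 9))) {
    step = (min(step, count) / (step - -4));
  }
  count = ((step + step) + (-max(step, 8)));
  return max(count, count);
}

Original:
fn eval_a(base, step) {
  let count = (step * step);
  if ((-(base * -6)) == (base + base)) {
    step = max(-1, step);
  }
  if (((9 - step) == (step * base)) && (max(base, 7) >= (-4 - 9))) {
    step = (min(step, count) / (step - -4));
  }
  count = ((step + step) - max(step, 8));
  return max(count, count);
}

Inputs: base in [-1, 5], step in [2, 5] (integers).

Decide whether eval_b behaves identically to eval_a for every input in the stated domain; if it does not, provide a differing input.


The two are interchangeable: arithmetic usage differs, and every declared input agrees.
One worked example (base=0, step=4) — eval_a: count = 16; ((-(base * -6)) == (base + base)) -> true; step = 4; (((9 - step) == (step * base)) && (max(base, 7) >= (-4 - 9))) -> false; count = 0; return 0; eval_b: count = 16; ((-(base * -6)) == (base + base)) -> true; step = 4; (((9 - step) == (step * base)) && (max(base, 7) >= (-4 - 9))) -> false; count = 0; return 0; agreement on 0.
Sweeping the whole domain (28 inputs) finds no disagreement.
verdict: equivalent


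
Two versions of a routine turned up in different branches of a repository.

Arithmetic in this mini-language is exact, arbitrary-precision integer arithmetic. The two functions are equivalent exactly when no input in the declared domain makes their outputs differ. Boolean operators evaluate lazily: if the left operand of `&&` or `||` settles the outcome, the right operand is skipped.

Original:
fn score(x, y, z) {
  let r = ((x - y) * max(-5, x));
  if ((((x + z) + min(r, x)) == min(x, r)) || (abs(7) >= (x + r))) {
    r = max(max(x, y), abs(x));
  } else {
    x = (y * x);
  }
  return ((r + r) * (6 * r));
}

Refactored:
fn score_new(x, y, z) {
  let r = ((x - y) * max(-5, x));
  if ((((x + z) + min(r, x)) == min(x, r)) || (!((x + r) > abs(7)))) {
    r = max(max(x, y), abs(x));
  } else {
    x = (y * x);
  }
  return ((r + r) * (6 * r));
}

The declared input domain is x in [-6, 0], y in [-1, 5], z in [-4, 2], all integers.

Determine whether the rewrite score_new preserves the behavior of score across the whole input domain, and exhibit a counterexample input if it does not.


Changes here: comparison usage differs, plus boolean connective usage differs; the full 343-point sweep finds no disagreement.
verdict: equivalent


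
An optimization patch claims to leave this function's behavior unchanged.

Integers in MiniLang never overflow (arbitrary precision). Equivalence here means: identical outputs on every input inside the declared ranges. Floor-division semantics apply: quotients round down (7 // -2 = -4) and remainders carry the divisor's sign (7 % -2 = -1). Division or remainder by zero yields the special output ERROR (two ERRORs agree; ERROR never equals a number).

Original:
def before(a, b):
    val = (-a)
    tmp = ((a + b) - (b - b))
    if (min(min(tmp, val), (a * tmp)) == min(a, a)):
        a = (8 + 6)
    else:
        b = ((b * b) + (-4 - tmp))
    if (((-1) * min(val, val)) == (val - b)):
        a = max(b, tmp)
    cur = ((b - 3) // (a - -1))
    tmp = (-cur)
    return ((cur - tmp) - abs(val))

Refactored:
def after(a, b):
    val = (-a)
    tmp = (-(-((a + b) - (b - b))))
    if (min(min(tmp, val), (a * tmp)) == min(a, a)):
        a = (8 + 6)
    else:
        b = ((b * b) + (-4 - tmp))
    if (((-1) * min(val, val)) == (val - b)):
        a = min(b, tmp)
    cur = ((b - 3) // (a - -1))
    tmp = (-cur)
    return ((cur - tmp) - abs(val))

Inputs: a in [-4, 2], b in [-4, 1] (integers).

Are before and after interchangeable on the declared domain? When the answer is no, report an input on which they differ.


There is a counterexample at a=-2, b=-2: -2 on one side, -4 on the other.
before: val=2, then tmp=-4, then (min(min(tmp, val), (a * tmp)) == min(a, a)) is false, then b=4, then (((-1) * min(val, val)) == (val - b)) is true, then a=4, then cur=0, then tmp=0, then returns -2
after: val=2, then tmp=-4, then (min(min(tmp, val), (a * tmp)) == min(a, a)) is false, then b=4, then (((-1) * min(val, val)) == (val - b)) is true, then a=-4, then cur=-1, then tmp=1, then returns -4
verdict: not equivalent; witness: a=-2, b=-2


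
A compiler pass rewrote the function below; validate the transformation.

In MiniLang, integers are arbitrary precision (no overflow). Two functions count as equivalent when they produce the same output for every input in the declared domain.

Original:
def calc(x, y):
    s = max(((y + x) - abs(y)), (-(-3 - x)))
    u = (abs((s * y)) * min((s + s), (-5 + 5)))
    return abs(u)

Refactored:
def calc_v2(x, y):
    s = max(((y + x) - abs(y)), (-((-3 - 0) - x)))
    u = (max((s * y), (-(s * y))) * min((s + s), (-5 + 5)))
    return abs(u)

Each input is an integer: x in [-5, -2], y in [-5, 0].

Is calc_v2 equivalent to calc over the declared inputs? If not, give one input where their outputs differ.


Behavior is preserved: although min/max/abs usage differs; also arithmetic usage differs; also constant usage differs, the outputs never diverge.
Spot check at x=-3, y=-5 — calc: s becomes 0; next u becomes 0; next final value 0. calc_v2: s becomes 0; next u becomes 0; next final value 0. Both give 0.
Across all 24 domain points the two functions coincide.
verdict: equivalent


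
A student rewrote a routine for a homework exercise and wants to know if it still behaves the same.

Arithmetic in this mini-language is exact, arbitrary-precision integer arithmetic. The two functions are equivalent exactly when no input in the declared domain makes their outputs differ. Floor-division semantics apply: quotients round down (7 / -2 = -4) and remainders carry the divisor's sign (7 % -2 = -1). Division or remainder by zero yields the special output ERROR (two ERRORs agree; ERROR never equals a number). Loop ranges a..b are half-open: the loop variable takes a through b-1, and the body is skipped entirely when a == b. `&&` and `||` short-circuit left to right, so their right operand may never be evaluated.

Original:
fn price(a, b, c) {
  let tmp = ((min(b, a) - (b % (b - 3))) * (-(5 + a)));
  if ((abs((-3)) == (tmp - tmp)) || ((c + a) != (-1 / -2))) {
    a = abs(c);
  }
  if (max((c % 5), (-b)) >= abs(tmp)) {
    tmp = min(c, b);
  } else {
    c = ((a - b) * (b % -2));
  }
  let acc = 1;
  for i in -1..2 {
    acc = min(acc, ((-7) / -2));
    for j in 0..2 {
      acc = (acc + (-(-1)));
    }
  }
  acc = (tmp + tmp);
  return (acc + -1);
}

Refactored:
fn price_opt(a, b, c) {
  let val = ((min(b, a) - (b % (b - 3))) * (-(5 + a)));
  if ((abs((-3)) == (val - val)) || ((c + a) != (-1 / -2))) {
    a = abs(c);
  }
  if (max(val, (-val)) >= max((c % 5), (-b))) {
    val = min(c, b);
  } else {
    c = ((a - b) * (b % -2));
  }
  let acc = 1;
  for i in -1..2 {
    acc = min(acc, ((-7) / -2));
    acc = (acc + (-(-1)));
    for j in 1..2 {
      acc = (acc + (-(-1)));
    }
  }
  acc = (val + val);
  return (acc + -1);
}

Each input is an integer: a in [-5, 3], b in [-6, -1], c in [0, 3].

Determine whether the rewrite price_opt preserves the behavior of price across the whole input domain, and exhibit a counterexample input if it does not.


The rewrite breaks on a=-5, b=-6, c=0, where the results are -13 and -1.
price: tmp := 0 | ((abs((-3)) == (tmp - tmp)) || ((c + a) != (-1 / -2))): true | a := 0 | (max((c % 5), (-b)) >= abs(tmp)): true | tmp := -6 | acc := 1 | iter i=-1: | acc := 1 | iter j=0: | acc := 2 | iter j=1: | acc := 3 | iter i=0: | acc := 3 | iter j=0: | acc := 4 | iter j=1: | acc := 5 | iter i=1: | acc := 3 | iter j=0: | acc := 4 | iter j=1: | acc := 5 | acc := -12 | result -13
price_opt: val := 0 | ((abs((-3)) == (val - val)) || ((c + a) != (-1 / -2))): true | a := 0 | (max(val, (-val)) >= max((c % 5), (-b))): false | c := 0 | acc := 1 | iter i=-1: | acc := 1 | acc := 2 | iter j=1: | acc := 3 | iter i=0: | acc := 3 | acc := 4 | iter j=1: | acc := 5 | iter i=1: | acc := 3 | acc := 4 | iter j=1: | acc := 5 | acc := 0 | result -1
verdict: not equivalent; witness: a=-5, b=-6, c=0


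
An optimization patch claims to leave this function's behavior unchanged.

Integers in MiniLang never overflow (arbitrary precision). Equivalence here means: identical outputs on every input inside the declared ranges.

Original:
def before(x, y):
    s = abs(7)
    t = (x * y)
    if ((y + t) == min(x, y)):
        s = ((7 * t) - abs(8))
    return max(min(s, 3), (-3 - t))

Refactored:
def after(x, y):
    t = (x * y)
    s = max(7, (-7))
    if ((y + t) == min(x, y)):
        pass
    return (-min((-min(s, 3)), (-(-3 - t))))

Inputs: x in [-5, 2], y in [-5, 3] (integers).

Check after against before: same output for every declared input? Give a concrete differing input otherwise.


x=-2, y=2 yields 1 from before but 3 from after.
verdict: not equivalent; witness: x=-2, y=2


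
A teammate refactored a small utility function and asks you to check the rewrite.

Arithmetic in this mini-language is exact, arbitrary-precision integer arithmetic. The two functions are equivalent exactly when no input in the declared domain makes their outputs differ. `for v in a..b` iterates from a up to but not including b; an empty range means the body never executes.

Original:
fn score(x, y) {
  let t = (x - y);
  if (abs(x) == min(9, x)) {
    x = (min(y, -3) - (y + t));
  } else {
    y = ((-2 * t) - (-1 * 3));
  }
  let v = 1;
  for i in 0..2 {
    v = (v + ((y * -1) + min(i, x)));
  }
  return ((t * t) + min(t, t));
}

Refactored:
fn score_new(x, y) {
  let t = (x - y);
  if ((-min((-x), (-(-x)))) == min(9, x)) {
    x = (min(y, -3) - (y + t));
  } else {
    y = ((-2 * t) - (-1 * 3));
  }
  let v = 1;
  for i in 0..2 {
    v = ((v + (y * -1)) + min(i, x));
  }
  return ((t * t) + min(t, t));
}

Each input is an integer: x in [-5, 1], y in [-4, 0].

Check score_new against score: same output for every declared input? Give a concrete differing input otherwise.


Although min/max/abs usage differs, 35/35 inputs agree.
verdict: equivalent


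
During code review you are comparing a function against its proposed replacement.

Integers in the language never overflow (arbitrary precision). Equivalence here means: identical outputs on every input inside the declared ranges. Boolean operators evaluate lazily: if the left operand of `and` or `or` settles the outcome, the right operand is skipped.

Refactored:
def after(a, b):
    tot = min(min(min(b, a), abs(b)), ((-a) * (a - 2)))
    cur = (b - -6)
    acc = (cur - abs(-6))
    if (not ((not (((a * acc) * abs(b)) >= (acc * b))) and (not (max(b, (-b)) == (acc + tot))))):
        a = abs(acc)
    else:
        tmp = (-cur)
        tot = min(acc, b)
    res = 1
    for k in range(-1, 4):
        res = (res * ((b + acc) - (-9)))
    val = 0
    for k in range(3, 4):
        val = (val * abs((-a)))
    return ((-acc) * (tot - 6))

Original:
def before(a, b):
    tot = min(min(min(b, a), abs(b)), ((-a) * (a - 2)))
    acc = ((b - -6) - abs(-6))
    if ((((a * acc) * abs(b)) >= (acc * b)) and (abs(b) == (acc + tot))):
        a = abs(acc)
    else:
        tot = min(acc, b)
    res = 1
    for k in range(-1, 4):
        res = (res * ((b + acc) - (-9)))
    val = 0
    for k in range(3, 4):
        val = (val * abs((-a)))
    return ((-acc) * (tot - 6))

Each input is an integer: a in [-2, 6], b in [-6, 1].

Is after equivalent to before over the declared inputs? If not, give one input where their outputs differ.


At a=-2, b=-6: before gives -72, after gives -84.
verdict: not equivalent; witness: a=-2, b=-6


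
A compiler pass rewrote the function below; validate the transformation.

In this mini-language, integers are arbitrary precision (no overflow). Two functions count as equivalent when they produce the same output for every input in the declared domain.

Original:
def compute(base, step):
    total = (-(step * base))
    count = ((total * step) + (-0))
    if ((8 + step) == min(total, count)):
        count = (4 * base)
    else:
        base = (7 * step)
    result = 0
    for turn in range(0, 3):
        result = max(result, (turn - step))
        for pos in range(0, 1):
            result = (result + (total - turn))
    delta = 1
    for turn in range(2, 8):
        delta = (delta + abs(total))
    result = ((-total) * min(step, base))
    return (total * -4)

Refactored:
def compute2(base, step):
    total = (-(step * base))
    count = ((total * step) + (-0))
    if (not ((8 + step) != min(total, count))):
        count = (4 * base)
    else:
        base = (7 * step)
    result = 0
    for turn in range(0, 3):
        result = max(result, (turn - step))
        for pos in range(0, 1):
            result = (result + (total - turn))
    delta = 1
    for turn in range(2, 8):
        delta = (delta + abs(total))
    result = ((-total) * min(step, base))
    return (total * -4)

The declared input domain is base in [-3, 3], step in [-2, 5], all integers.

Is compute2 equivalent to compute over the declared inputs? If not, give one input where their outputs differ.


Comparing the listings, the differences include: comparison usage differs, boolean connective usage differs.
Spot check at base=3, step=2 — compute: total = -6; count = -12; ((8 + step) == min(total, count)) -> false; base = 14; result = 0; [turn=0]; result = 0; [pos=0]; result = -6; [turn=1]; result = -1; [pos=0]; result = -8; [turn=2]; result = 0; [pos=0]; result = -8; delta = 1; [turn=2]; delta = 7; [turn=3]; delta = 13; [turn=4]; delta = 19; [turn=5]; delta = 25; [turn=6]; delta = 31; [turn=7]; delta = 37; result = 12; return 24. compute2: total = -6; count = -12; (not ((8 + step) != min(total, count))) -> false; base = 14; result = 0; [turn=0]; result = 0; [pos=0]; result = -6; [turn=1]; result = -1; [pos=0]; result = -8; [turn=2]; result = 0; [pos=0]; result = -8; delta = 1; [turn=2]; delta = 7; [turn=3]; delta = 13; [turn=4]; delta = 19; [turn=5]; delta = 25; [turn=6]; delta = 31; [turn=7]; delta = 37; result = 12; return 24. Both give 24.
Sweeping the whole domain (56 inputs) finds no disagreement.
verdict: equivalent


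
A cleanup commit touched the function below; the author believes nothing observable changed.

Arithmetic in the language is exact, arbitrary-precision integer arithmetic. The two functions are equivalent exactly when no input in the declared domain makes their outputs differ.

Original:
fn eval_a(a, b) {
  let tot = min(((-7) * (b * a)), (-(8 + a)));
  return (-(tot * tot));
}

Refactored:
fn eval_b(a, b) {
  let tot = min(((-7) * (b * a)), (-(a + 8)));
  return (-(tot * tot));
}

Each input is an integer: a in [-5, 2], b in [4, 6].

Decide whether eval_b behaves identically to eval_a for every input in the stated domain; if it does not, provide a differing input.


This is a faithful refactor — same computation, different form, but the computed results match everywhere.
Spot check at a=-3, b=4 — eval_a: tot=-5, then returns -25. eval_b: tot=-5, then returns -25. Both give -25.
An exhaustive pass over the 24 declared inputs shows identical outputs.
verdict: equivalent


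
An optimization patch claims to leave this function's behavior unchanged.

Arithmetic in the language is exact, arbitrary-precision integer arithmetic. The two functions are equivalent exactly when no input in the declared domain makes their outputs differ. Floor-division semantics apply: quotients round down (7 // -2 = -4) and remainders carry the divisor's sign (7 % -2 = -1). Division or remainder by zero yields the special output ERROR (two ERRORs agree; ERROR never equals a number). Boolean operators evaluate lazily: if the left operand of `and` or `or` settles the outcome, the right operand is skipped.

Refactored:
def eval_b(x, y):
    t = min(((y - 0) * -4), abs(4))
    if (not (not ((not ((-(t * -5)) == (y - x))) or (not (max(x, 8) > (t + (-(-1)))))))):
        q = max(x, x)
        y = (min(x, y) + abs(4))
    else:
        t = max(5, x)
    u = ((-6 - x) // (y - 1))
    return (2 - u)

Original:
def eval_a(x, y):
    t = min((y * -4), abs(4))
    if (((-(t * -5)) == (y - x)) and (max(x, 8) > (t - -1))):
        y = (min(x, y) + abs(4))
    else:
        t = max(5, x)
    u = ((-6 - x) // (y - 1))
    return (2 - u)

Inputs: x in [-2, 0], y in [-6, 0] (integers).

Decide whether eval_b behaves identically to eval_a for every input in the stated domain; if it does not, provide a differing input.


Take x=-2, y=-6.
eval_a: t=4, then (((-(t * -5)) == (y - x)) and (max(x, 8) > (t - -1))) is false, then t=5, then u=0, then returns 2
eval_b: t=4, then (not (not ((not ((-(t * -5)) == (y - x))) or (not (max(x, 8) > (t + (-(-1)))))))) is true, then q=-2, then y=-2, then u=1, then returns 1
2 and 1 differ, so these are not the same function on this domain.
verdict: not equivalent; witness: x=-2, y=-6


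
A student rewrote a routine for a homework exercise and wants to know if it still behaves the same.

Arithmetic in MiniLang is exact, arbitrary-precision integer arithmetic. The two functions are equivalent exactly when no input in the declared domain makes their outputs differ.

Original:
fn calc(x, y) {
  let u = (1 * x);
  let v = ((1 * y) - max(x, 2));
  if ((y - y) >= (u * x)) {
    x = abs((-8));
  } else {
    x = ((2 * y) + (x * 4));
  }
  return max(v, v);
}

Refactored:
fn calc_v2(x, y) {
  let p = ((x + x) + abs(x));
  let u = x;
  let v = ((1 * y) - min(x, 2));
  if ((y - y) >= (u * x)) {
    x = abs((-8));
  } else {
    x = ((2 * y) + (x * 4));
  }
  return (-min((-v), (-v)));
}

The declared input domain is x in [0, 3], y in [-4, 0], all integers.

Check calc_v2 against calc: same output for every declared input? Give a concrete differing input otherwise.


Consider the input x=0, y=-4.
calc: u := 0 | v := -6 | ((y - y) >= (u * x)): true | x := 8 | result -6
calc_v2: p := 0 | u := 0 | v := -4 | ((y - y) >= (u * x)): true | x := 8 | result -4
-6 != -4, so the rewrite changes behavior.
verdict: not equivalent; witness: x=0, y=-4


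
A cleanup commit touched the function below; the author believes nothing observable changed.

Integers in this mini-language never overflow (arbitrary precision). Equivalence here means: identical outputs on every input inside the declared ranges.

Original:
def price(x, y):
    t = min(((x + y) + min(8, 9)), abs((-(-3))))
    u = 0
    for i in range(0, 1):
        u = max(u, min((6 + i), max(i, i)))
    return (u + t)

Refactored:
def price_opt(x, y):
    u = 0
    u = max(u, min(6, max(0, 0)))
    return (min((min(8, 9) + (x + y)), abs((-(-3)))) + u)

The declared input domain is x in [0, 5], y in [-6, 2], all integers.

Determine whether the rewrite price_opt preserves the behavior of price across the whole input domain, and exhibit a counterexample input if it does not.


Reading the diff, among the changes: statement counts differ; also loop structure differs; also local variable names differ; also arithmetic usage differs; also constant usage differs.
As a probe, take x=5, y=-1: price runs t becomes 3; next u becomes 0; next at i=0:; next u becomes 0; next final value 3; price_opt runs u becomes 0; next u becomes 0; next final value 3; both end at 3.
Checked all 54 inputs in the declared domain: the outputs agree on every one.
verdict: equivalent


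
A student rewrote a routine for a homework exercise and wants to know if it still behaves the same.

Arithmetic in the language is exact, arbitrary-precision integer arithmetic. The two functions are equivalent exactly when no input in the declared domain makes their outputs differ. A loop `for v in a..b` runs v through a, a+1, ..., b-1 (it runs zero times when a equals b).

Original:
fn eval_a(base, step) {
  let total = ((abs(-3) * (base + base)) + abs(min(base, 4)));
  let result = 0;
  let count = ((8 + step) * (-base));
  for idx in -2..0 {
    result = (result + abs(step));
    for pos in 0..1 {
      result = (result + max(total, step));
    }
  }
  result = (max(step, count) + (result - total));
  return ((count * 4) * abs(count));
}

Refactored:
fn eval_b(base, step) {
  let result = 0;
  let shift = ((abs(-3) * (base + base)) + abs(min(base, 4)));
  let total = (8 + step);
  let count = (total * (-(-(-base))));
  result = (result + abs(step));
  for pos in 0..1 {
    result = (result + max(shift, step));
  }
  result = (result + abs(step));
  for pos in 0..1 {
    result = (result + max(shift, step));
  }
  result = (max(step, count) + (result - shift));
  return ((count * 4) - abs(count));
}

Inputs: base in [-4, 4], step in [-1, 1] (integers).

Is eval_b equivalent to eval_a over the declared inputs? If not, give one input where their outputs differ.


The rewrite breaks on base=-4, step=-1, where the results are 3136 and 84.
eval_a: total=-20, then result=0, then count=28, then (idx=-2), then result=1, then (pos=0), then result=0, then (idx=-1), then result=1, then (pos=0), then result=0, then result=48, then returns 3136
eval_b: result=0, then shift=-20, then total=7, then count=28, then result=1, then (pos=0), then result=0, then result=1, then (pos=0), then result=0, then result=48, then returns 84
verdict: not equivalent; witness: base=-4, step=-1
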